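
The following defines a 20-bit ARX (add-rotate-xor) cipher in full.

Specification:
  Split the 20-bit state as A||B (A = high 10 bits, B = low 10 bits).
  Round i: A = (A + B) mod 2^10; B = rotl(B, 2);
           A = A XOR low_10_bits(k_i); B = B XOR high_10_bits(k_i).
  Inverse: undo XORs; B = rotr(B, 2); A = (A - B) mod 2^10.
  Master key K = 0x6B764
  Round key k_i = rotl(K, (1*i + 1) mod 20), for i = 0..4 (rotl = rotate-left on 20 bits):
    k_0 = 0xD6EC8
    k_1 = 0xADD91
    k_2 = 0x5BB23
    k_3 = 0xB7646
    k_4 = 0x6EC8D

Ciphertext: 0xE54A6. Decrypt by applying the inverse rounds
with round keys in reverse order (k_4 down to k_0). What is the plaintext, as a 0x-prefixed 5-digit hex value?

s_0 = ciphertext = 0xE54A6
s_1 = InvRound(s_0, k_4) = 0x74547
s_2 = InvRound(s_1, k_3) = 0x2C6E6
s_3 = InvRound(s_2, k_2) = 0xAC0E2
s_4 = InvRound(s_3, k_1) = 0x63195
s_5 = InvRound(s_4, k_0) = 0x246B3

0x246B3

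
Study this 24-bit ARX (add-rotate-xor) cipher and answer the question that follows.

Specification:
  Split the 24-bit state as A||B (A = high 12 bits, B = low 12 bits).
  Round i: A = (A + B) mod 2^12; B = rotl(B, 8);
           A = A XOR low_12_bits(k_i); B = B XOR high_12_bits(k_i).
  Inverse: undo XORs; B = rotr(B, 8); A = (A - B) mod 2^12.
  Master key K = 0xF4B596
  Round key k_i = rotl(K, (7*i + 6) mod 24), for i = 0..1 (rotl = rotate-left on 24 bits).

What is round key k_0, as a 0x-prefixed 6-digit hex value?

K = 0xF4B596
k_0 = rotl(K, (7*0+6) mod 24) = rotl(K, 6) = 0x2D65BD

0x2D65BD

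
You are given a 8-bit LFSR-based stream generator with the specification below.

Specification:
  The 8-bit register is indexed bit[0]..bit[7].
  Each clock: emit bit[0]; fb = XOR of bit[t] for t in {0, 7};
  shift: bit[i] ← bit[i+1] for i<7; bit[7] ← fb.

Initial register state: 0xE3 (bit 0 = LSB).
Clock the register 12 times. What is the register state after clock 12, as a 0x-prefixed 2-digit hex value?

reg_0 = 0xE3
clock 1: out=1, reg = 0x71
clock 2: out=1, reg = 0xB8
clock 3: out=0, reg = 0xDC
clock 4: out=0, reg = 0xEE
clock 5: out=0, reg = 0xF7
clock 6: out=1, reg = 0x7B
clock 7: out=1, reg = 0xBD
clock 8: out=1, reg = 0x5E
clock 9: out=0, reg = 0x2F
clock 10: out=1, reg = 0x97
clock 11: out=1, reg = 0x4B
clock 12: out=1, reg = 0xA5

0xA5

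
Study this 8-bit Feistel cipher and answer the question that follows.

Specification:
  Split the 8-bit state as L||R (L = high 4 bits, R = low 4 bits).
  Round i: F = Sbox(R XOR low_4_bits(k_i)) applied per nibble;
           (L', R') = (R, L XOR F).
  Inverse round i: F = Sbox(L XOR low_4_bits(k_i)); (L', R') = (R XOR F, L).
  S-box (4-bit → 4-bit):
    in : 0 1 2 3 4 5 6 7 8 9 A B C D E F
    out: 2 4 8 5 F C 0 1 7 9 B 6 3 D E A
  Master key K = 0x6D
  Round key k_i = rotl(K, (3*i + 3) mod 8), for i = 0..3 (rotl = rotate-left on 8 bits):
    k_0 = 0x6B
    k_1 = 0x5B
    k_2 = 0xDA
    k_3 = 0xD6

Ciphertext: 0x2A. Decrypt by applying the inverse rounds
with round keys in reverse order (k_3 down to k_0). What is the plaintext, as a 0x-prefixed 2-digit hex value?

s_0 = ciphertext = 0x2A
s_1 = InvRound(s_0, k_3) = 0x52
s_2 = InvRound(s_1, k_2) = 0x85
s_3 = InvRound(s_2, k_1) = 0x08
s_4 = InvRound(s_3, k_0) = 0xE0

0xE0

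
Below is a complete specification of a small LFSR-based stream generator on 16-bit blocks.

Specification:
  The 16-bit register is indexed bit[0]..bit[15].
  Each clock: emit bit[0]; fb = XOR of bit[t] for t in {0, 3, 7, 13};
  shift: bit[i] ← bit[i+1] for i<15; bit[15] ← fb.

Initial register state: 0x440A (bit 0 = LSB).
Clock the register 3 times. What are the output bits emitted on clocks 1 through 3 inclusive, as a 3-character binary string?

010

reg_0 = 0x440A
clock 1: out=0, reg = 0xA205
clock 2: out=1, reg = 0x5102
clock 3: out=0, reg = 0x2881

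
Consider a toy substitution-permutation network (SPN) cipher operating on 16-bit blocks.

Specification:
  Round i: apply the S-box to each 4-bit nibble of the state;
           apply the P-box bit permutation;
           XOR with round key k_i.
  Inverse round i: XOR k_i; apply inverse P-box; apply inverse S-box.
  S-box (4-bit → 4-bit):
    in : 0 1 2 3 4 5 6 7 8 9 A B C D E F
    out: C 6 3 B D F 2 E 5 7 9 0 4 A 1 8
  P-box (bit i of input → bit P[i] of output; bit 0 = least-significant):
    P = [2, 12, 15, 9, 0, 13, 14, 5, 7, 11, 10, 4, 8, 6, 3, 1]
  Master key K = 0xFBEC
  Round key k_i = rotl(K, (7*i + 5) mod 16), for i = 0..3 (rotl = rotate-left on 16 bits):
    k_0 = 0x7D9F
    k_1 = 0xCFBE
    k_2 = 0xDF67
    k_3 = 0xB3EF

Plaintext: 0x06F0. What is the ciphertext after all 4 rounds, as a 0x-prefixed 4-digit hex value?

s_0 = plaintext = 0x06F0
s_1 = Round(s_0, k_0) = 0xF7B5
s_2 = Round(s_1, k_1) = 0x51A8
s_3 = Round(s_2, k_2) = 0x5208
s_4 = Round(s_3, k_3) = 0x7A01

0x7A01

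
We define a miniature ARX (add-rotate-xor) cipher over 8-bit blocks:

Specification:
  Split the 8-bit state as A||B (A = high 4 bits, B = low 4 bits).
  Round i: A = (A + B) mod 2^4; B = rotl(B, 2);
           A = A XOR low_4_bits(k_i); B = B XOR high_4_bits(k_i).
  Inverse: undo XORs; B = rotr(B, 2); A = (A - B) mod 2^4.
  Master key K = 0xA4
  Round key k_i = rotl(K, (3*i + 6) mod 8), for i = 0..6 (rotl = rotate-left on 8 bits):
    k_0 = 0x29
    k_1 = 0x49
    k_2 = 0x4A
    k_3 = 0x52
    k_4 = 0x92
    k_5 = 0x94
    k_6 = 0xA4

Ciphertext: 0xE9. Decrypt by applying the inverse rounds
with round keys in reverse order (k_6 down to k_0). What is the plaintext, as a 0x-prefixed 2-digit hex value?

s_0 = ciphertext = 0xE9
s_1 = InvRound(s_0, k_6) = 0xEC
s_2 = InvRound(s_1, k_5) = 0x55
s_3 = InvRound(s_2, k_4) = 0x43
s_4 = InvRound(s_3, k_3) = 0xD9
s_5 = InvRound(s_4, k_2) = 0x07
s_6 = InvRound(s_5, k_1) = 0xDC
s_7 = InvRound(s_6, k_0) = 0x9B

0x9B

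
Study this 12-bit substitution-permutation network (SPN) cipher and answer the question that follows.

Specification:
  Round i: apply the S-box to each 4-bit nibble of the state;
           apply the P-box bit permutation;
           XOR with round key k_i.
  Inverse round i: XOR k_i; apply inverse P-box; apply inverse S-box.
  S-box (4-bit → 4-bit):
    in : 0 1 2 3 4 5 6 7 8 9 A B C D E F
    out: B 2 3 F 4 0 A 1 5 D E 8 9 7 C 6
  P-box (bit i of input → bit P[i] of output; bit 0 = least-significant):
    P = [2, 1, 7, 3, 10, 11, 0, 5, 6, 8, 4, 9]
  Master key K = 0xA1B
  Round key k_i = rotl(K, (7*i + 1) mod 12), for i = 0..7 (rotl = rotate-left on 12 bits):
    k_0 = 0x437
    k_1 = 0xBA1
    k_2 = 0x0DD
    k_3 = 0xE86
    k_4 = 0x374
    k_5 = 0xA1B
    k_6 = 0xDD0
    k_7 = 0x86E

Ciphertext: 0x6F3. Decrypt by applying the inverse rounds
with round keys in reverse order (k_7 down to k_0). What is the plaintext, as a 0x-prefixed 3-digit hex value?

s_0 = ciphertext = 0x6F3
s_1 = InvRound(s_0, k_7) = 0xED9
s_2 = InvRound(s_1, k_6) = 0x64B
s_3 = InvRound(s_2, k_5) = 0x825
s_4 = InvRound(s_3, k_4) = 0x3F5
s_5 = InvRound(s_4, k_3) = 0xD31
s_6 = InvRound(s_5, k_2) = 0x209
s_7 = InvRound(s_6, k_1) = 0x16E
s_8 = InvRound(s_7, k_0) = 0xD8B

0xD8B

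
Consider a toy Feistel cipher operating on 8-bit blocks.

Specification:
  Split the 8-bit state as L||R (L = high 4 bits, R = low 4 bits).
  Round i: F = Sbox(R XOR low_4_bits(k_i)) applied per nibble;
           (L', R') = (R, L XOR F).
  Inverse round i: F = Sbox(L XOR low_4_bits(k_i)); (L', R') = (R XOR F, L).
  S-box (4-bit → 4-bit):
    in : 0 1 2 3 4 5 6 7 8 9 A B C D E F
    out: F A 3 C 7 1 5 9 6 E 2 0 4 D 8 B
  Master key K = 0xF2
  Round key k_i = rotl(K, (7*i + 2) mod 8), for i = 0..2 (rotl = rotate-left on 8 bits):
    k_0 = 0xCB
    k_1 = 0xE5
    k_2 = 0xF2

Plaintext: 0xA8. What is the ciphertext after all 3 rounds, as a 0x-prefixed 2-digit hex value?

s_0 = plaintext = 0xA8
s_1 = Round(s_0, k_0) = 0x86
s_2 = Round(s_1, k_1) = 0x64
s_3 = Round(s_2, k_2) = 0x43

0x43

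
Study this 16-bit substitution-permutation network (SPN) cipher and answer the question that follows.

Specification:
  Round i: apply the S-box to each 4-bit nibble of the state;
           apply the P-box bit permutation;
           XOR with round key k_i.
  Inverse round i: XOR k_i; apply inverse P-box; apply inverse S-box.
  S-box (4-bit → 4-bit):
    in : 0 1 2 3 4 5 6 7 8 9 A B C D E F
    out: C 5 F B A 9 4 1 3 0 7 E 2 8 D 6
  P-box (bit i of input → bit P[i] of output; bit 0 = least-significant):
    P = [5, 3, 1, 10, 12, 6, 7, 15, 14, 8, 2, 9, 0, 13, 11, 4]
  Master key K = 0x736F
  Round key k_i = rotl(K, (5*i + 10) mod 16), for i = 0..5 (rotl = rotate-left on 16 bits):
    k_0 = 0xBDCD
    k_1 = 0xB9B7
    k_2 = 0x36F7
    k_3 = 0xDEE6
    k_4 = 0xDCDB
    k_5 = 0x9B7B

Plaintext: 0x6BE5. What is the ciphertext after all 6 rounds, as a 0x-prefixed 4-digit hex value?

0xB9BD

s_0 = plaintext = 0x6BE5
s_1 = Round(s_0, k_0) = 0x2269
s_2 = Round(s_1, k_1) = 0xD222
s_3 = Round(s_2, k_2) = 0xE109
s_4 = Round(s_3, k_3) = 0x1673
s_5 = Round(s_4, k_4) = 0xC0F6
s_6 = Round(s_5, k_5) = 0xB9BD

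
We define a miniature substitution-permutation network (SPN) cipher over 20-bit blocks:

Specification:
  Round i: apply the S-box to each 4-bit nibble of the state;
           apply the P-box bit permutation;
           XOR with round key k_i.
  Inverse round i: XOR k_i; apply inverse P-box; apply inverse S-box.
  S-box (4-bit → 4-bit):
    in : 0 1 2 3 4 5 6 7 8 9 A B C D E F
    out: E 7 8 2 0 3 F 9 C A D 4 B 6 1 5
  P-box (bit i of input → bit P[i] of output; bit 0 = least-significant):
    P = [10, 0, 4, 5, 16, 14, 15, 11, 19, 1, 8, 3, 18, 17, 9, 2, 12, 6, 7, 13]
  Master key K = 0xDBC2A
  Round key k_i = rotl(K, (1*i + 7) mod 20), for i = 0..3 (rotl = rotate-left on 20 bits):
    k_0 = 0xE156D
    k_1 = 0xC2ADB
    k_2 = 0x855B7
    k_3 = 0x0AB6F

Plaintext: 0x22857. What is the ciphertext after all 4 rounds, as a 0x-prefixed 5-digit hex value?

s_0 = plaintext = 0x22857
s_1 = Round(s_0, k_0) = 0xF7041
s_2 = Round(s_1, k_1) = 0x83F44
s_3 = Round(s_2, k_2) = 0x27437
s_4 = Round(s_3, k_3) = 0x4CF4B

0x4CF4B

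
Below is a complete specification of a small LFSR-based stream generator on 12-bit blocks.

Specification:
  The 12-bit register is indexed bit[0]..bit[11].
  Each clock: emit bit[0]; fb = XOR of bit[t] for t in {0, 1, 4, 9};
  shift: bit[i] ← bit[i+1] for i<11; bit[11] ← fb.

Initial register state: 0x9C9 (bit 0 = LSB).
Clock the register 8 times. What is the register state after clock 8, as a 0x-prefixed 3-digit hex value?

reg_0 = 0x9C9
clock 1: out=1, reg = 0xCE4
clock 2: out=0, reg = 0x672
clock 3: out=0, reg = 0xB39
clock 4: out=1, reg = 0xD9C
clock 5: out=0, reg = 0xECE
clock 6: out=0, reg = 0x767
clock 7: out=1, reg = 0xBB3
clock 8: out=1, reg = 0x5D9

0x5D9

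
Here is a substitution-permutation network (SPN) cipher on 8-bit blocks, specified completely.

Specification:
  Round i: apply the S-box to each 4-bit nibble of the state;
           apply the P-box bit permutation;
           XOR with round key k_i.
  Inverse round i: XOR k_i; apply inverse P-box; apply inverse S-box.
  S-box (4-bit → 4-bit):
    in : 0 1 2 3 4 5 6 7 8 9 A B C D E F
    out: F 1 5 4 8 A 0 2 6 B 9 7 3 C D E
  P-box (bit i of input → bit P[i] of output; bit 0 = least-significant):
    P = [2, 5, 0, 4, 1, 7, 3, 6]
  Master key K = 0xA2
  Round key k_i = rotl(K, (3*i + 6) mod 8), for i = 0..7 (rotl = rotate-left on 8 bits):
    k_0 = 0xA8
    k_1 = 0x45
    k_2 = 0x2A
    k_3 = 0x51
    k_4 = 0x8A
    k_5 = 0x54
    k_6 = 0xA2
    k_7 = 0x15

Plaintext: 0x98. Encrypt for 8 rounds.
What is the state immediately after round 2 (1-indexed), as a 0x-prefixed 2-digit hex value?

0x20

s_0 = plaintext = 0x98
s_1 = Round(s_0, k_0) = 0x4B
s_2 = Round(s_1, k_1) = 0x20
s_3 = Round(s_2, k_2) = 0x15
s_4 = Round(s_3, k_3) = 0x63
s_5 = Round(s_4, k_4) = 0x8B
s_6 = Round(s_5, k_5) = 0xF9
s_7 = Round(s_6, k_6) = 0x5E
s_8 = Round(s_7, k_7) = 0xC0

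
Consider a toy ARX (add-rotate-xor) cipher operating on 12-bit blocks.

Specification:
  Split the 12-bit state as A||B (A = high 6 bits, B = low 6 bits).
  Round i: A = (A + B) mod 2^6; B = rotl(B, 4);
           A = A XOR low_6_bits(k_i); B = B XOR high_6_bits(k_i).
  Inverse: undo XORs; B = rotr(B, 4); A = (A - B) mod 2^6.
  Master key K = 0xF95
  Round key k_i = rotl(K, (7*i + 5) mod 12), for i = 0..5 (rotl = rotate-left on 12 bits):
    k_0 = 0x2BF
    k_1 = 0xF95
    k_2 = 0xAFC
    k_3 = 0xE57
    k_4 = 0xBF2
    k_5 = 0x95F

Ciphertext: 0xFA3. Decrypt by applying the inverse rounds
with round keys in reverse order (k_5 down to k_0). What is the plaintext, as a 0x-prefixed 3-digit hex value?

0x776

s_0 = ciphertext = 0xFA3
s_1 = InvRound(s_0, k_5) = 0x258
s_2 = InvRound(s_1, k_4) = 0x71F
s_3 = InvRound(s_2, k_3) = 0xC5A
s_4 = InvRound(s_3, k_2) = 0x187
s_5 = InvRound(s_4, k_1) = 0xB27
s_6 = InvRound(s_5, k_0) = 0x776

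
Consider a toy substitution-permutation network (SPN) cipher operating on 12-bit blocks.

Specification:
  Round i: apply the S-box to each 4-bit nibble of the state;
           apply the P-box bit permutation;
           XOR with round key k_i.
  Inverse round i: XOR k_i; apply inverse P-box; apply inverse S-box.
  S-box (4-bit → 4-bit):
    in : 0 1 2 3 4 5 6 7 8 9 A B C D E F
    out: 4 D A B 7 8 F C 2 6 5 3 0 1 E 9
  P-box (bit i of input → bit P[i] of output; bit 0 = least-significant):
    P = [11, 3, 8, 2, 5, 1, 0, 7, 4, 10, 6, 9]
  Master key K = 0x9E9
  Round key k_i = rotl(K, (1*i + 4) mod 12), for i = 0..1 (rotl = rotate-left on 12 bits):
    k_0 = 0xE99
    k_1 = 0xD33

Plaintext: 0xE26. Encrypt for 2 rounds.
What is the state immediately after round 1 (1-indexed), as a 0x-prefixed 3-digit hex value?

s_0 = plaintext = 0xE26
s_1 = Round(s_0, k_0) = 0x157
s_2 = Round(s_1, k_1) = 0xEE7

0x157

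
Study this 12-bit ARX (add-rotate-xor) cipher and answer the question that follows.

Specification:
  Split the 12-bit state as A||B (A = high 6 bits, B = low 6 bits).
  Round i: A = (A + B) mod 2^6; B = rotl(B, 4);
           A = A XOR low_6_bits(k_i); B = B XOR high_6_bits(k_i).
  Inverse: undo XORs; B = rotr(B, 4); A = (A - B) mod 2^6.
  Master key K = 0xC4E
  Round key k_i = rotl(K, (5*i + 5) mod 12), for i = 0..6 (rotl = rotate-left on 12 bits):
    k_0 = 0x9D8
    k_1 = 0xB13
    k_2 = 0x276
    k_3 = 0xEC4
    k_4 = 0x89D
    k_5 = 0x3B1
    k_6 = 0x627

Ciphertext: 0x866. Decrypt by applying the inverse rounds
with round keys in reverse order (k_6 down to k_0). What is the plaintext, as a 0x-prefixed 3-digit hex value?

s_0 = ciphertext = 0x866
s_1 = InvRound(s_0, k_6) = 0x2FB
s_2 = InvRound(s_1, k_5) = 0x8D7
s_3 = InvRound(s_2, k_4) = 0x9D7
s_4 = InvRound(s_3, k_3) = 0xC72
s_5 = InvRound(s_4, k_2) = 0x62F
s_6 = InvRound(s_5, k_1) = 0xFCC
s_7 = InvRound(s_6, k_0) = 0xE6E

0xE6E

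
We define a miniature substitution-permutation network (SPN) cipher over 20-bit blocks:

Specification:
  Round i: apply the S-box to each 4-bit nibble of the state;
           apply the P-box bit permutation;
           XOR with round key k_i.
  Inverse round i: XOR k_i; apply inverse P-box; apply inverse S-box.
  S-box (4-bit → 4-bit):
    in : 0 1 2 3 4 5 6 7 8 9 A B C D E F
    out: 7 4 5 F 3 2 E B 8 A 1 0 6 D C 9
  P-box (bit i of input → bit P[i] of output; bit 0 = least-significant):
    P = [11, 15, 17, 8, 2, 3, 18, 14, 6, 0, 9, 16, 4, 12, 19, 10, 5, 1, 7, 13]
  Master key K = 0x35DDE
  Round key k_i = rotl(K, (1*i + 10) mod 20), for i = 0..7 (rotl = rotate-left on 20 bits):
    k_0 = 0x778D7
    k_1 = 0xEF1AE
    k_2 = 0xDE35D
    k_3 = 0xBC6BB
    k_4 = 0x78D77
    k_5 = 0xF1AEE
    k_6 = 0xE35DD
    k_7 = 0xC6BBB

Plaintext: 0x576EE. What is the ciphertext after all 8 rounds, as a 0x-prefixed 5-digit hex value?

s_0 = plaintext = 0x576EE
s_1 = Round(s_0, k_0) = 0x02FC4
s_2 = Round(s_1, k_1) = 0x37954
s_3 = Round(s_2, k_2) = 0xC5FE6
s_4 = Round(s_3, k_3) = 0xC1779
s_5 = Round(s_4, k_4) = 0xE4CB8
s_6 = Round(s_5, k_5) = 0xF297F
s_7 = Round(s_6, k_6) = 0x75CE0
s_8 = Round(s_7, k_7) = 0xA9198

0xA9198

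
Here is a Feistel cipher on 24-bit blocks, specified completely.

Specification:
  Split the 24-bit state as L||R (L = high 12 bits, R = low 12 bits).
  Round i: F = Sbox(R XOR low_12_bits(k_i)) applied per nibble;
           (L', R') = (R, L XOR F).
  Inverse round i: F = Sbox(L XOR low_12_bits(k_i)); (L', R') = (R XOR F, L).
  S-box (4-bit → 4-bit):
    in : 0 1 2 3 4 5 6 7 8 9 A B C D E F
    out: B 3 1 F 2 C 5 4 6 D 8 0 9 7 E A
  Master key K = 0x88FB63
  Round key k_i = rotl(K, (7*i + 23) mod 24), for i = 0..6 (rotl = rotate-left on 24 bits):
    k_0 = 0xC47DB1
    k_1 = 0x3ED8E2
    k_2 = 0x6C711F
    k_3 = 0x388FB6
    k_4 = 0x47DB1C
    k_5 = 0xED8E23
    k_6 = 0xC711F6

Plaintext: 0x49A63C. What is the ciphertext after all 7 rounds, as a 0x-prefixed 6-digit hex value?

s_0 = plaintext = 0x49A63C
s_1 = Round(s_0, k_0) = 0x63C4FD
s_2 = Round(s_1, k_1) = 0x4FDF06
s_3 = Round(s_2, k_2) = 0xF06AC0
s_4 = Round(s_3, k_3) = 0xAC0343
s_5 = Round(s_4, k_4) = 0x343C0A
s_6 = Round(s_5, k_5) = 0xC0A25E
s_7 = Round(s_6, k_6) = 0x25E38C

0x25E38C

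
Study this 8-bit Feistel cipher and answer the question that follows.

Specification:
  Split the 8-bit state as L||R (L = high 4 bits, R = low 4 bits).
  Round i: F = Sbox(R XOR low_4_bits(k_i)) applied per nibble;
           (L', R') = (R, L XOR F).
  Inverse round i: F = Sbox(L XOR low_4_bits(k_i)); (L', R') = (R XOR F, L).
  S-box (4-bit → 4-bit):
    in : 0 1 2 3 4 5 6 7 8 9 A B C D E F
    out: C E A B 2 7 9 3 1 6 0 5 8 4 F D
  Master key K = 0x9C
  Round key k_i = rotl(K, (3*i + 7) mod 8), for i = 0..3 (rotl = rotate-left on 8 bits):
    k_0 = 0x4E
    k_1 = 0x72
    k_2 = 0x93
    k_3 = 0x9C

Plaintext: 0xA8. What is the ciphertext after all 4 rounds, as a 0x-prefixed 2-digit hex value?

0x47

s_0 = plaintext = 0xA8
s_1 = Round(s_0, k_0) = 0x83
s_2 = Round(s_1, k_1) = 0x36
s_3 = Round(s_2, k_2) = 0x64
s_4 = Round(s_3, k_3) = 0x47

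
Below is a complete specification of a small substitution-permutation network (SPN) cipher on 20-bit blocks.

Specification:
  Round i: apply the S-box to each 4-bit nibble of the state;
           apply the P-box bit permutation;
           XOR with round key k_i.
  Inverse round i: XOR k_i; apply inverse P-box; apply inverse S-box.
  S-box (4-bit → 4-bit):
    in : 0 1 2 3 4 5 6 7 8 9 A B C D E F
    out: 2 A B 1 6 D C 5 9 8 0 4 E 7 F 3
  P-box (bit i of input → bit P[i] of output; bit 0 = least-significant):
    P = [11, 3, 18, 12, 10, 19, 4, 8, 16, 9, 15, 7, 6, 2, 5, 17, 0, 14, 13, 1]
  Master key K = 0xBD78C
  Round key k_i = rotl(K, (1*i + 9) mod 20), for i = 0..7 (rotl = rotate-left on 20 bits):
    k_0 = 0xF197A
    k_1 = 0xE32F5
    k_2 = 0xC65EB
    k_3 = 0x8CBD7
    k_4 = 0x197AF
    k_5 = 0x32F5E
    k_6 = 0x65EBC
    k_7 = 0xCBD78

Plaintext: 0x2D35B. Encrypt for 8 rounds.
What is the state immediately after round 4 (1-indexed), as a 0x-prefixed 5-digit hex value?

s_0 = plaintext = 0x2D35B
s_1 = Round(s_0, k_0) = 0xA5C0D
s_2 = Round(s_1, k_1) = 0x0B81D
s_3 = Round(s_2, k_2) = 0x12C43
s_4 = Round(s_3, k_3) = 0x20101
s_5 = Round(s_4, k_4) = 0x9C520
s_6 = Round(s_5, k_5) = 0x8AAF0
s_7 = Round(s_6, k_6) = 0xE5AB7
s_8 = Round(s_7, k_7) = 0xAD50B

0x20101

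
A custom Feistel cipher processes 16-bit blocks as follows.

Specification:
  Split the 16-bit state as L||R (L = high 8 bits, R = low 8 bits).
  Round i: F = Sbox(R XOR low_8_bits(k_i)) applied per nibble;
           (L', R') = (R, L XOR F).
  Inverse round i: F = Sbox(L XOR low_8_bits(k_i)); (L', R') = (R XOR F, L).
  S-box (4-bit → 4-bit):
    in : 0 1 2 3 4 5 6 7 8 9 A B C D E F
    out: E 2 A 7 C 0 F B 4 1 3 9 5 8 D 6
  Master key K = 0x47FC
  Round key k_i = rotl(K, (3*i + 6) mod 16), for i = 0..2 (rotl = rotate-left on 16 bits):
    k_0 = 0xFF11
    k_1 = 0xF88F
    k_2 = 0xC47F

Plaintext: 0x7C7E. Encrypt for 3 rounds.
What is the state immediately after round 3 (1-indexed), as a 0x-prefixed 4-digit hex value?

s_0 = plaintext = 0x7C7E
s_1 = Round(s_0, k_0) = 0x7E8A
s_2 = Round(s_1, k_1) = 0x8A9E
s_3 = Round(s_2, k_2) = 0x9E58

0x9E58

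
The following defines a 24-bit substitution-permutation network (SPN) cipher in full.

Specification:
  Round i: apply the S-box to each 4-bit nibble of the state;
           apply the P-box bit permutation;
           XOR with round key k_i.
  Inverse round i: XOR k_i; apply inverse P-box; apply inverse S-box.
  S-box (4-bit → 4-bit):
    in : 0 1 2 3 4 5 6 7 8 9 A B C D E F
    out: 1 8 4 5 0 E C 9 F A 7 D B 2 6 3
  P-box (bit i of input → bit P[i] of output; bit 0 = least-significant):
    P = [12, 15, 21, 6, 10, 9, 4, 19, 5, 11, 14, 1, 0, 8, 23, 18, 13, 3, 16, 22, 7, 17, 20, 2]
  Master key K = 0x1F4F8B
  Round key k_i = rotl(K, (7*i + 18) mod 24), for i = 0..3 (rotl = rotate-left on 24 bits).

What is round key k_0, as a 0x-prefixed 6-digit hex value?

0x2C7D3E

K = 0x1F4F8B
k_0 = rotl(K, (7*0+18) mod 24) = rotl(K, 18) = 0x2C7D3E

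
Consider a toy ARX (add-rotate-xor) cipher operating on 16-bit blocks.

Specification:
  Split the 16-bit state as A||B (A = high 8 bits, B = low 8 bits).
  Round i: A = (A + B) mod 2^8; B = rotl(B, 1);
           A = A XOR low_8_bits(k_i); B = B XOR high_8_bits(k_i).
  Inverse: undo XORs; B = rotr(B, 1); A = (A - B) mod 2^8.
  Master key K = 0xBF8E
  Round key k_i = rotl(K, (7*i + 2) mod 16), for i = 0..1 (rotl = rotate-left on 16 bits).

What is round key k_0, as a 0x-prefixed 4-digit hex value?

0xFE3A

K = 0xBF8E
k_0 = rotl(K, (7*0+2) mod 16) = rotl(K, 2) = 0xFE3A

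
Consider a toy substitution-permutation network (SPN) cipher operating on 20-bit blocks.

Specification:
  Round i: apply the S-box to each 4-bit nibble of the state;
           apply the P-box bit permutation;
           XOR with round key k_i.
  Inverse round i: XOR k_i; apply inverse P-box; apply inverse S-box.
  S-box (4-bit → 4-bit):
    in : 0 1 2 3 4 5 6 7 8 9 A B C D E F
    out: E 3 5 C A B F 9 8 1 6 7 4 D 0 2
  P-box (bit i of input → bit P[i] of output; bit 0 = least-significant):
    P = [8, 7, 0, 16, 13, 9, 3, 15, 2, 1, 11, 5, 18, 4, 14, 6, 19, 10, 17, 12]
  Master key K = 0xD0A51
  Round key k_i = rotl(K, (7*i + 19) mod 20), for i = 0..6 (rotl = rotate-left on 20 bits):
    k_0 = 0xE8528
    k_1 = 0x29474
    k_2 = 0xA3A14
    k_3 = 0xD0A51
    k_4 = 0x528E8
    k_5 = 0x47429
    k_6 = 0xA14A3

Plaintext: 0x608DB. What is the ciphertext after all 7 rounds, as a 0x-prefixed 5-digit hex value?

s_0 = plaintext = 0x608DB
s_1 = Round(s_0, k_0) = 0x470D1
s_2 = Round(s_1, k_1) = 0x6299E
s_3 = Round(s_2, k_2) = 0x44E10
s_4 = Round(s_3, k_3) = 0xC3C80
s_5 = Round(s_4, k_4) = 0x6E029
s_6 = Round(s_5, k_5) = 0xE4903
s_7 = Round(s_6, k_6) = 0xB96FE

0xB96FE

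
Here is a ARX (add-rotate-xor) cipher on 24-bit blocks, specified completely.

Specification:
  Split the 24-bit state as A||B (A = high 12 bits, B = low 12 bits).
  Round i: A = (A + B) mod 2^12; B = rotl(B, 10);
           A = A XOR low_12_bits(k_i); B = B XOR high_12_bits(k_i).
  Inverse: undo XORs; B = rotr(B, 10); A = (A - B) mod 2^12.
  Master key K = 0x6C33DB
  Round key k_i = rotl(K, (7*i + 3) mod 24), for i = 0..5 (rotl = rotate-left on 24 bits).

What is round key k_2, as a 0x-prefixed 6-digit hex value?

0xB6D867

K = 0x6C33DB
k_0 = rotl(K, (7*0+3) mod 24) = rotl(K, 3) = 0x619EDB
k_1 = rotl(K, (7*1+3) mod 24) = rotl(K, 10) = 0xCF6DB0
k_2 = rotl(K, (7*2+3) mod 24) = rotl(K, 17) = 0xB6D867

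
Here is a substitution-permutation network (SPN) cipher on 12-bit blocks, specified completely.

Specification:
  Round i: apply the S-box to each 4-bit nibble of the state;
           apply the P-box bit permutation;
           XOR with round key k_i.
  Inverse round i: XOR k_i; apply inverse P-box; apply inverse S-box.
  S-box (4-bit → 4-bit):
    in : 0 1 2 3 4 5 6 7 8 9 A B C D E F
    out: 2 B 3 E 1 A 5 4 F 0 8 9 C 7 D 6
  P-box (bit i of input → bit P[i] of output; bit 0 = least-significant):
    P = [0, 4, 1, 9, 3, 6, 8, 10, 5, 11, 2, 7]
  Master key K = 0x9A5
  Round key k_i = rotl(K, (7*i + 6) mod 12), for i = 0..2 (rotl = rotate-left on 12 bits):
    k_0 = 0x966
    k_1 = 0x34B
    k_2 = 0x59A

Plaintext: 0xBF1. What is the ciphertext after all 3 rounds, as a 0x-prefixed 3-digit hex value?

0x81E

s_0 = plaintext = 0xBF1
s_1 = Round(s_0, k_0) = 0xA97
s_2 = Round(s_1, k_1) = 0x3C9
s_3 = Round(s_2, k_2) = 0x81E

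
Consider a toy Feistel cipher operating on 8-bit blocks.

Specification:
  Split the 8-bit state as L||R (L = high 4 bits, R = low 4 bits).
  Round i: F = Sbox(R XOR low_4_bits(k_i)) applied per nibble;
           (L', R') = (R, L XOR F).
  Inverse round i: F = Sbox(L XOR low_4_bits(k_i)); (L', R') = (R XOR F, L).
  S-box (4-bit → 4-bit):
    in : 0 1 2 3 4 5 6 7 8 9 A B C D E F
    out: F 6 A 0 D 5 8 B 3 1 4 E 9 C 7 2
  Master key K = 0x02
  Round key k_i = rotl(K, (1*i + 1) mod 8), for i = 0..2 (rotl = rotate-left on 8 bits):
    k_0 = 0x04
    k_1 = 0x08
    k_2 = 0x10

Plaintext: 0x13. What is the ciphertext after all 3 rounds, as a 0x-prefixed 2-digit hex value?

0x9B

s_0 = plaintext = 0x13
s_1 = Round(s_0, k_0) = 0x3A
s_2 = Round(s_1, k_1) = 0xA9
s_3 = Round(s_2, k_2) = 0x9B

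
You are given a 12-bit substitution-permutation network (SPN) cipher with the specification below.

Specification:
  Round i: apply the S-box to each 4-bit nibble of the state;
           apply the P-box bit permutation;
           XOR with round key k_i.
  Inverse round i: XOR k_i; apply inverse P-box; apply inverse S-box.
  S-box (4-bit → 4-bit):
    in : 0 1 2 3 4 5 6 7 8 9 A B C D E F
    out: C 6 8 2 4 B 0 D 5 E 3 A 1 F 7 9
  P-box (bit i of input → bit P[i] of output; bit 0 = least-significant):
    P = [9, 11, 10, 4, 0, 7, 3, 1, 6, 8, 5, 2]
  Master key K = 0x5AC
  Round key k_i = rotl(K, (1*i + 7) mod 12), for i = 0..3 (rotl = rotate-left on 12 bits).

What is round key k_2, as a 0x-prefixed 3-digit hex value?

0x8B5

K = 0x5AC
k_0 = rotl(K, (1*0+7) mod 12) = rotl(K, 7) = 0x62D
k_1 = rotl(K, (1*1+7) mod 12) = rotl(K, 8) = 0xC5A
k_2 = rotl(K, (1*2+7) mod 12) = rotl(K, 9) = 0x8B5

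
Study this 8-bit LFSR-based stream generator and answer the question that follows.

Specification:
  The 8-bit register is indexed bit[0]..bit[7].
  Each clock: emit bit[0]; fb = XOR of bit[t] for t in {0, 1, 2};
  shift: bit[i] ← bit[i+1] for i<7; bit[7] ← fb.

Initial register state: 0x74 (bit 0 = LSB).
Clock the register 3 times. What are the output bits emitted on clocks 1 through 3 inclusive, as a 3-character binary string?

001

reg_0 = 0x74
clock 1: out=0, reg = 0xBA
clock 2: out=0, reg = 0xDD
clock 3: out=1, reg = 0x6E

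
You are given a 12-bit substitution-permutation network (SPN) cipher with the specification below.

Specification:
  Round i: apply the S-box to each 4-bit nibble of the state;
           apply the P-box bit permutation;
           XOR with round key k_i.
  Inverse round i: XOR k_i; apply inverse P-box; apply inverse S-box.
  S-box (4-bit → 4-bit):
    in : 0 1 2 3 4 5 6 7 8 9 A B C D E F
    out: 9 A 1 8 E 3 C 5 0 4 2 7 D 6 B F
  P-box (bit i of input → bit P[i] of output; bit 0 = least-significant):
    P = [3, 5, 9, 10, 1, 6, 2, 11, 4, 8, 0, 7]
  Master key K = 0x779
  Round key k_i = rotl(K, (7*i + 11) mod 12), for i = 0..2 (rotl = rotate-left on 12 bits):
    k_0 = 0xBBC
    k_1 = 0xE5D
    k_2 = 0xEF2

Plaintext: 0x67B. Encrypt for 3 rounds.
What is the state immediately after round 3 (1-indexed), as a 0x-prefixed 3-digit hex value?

0x0AA

s_0 = plaintext = 0x67B
s_1 = Round(s_0, k_0) = 0x913
s_2 = Round(s_1, k_1) = 0x21C
s_3 = Round(s_2, k_2) = 0x0AA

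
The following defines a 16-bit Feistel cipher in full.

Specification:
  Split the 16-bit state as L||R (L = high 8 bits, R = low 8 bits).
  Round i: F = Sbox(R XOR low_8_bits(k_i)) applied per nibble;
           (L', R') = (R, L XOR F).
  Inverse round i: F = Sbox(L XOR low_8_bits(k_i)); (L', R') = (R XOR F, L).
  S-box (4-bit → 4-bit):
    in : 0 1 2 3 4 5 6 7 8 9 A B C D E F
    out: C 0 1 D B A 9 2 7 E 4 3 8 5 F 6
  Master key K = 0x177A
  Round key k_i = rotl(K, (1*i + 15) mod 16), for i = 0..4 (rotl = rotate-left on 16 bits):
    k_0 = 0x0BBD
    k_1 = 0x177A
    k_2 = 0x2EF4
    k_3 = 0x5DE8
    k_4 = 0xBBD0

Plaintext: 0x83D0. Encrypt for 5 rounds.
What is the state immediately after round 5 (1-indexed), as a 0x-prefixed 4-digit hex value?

s_0 = plaintext = 0x83D0
s_1 = Round(s_0, k_0) = 0xD016
s_2 = Round(s_1, k_1) = 0x1648
s_3 = Round(s_2, k_2) = 0x482E
s_4 = Round(s_3, k_3) = 0x2EC1
s_5 = Round(s_4, k_4) = 0xC12E

0xC12E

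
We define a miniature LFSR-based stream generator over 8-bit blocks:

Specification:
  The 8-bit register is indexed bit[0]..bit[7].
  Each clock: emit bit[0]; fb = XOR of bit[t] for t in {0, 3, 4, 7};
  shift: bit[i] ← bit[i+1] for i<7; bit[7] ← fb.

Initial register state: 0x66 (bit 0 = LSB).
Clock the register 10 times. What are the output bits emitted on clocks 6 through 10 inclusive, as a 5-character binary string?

11000

reg_0 = 0x66
clock 1: out=0, reg = 0x33
clock 2: out=1, reg = 0x19
clock 3: out=1, reg = 0x8C
clock 4: out=0, reg = 0x46
clock 5: out=0, reg = 0x23
clock 6: out=1, reg = 0x91
clock 7: out=1, reg = 0xC8
clock 8: out=0, reg = 0x64
clock 9: out=0, reg = 0x32
clock 10: out=0, reg = 0x99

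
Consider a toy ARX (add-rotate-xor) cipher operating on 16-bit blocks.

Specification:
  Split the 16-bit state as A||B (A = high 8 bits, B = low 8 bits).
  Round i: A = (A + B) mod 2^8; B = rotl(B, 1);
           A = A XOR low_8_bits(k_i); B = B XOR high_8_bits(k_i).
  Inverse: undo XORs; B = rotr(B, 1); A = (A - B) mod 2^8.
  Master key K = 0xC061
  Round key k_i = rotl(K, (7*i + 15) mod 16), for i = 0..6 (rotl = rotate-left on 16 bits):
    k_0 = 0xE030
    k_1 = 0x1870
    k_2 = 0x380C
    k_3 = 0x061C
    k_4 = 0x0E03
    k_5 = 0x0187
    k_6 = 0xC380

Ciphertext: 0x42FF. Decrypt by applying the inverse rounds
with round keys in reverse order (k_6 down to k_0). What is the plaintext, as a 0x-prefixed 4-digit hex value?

0xC01D

s_0 = ciphertext = 0x42FF
s_1 = InvRound(s_0, k_6) = 0xA41E
s_2 = InvRound(s_1, k_5) = 0x948F
s_3 = InvRound(s_2, k_4) = 0xD7C0
s_4 = InvRound(s_3, k_3) = 0x6863
s_5 = InvRound(s_4, k_2) = 0xB7AD
s_6 = InvRound(s_5, k_1) = 0xEDDA
s_7 = InvRound(s_6, k_0) = 0xC01D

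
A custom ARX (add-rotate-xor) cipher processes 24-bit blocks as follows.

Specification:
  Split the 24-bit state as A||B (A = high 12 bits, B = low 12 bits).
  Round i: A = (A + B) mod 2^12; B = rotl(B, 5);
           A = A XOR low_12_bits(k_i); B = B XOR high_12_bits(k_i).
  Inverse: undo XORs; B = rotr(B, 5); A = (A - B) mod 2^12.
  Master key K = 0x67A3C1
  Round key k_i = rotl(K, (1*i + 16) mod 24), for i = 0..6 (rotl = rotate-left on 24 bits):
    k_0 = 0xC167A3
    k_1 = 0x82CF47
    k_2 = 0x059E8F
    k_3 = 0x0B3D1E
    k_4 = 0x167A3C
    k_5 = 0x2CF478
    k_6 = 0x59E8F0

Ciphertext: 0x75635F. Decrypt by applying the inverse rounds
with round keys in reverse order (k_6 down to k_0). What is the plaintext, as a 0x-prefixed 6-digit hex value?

s_0 = ciphertext = 0x75635F
s_1 = InvRound(s_0, k_6) = 0xEF00B6
s_2 = InvRound(s_1, k_5) = 0xDF5C93
s_3 = InvRound(s_2, k_4) = 0xD5AA6F
s_4 = InvRound(s_3, k_3) = 0x1EEE56
s_5 = InvRound(s_4, k_2) = 0x7717F0
s_6 = InvRound(s_5, k_1) = 0x9B8E7E
s_7 = InvRound(s_6, k_0) = 0xA08413

0xA08413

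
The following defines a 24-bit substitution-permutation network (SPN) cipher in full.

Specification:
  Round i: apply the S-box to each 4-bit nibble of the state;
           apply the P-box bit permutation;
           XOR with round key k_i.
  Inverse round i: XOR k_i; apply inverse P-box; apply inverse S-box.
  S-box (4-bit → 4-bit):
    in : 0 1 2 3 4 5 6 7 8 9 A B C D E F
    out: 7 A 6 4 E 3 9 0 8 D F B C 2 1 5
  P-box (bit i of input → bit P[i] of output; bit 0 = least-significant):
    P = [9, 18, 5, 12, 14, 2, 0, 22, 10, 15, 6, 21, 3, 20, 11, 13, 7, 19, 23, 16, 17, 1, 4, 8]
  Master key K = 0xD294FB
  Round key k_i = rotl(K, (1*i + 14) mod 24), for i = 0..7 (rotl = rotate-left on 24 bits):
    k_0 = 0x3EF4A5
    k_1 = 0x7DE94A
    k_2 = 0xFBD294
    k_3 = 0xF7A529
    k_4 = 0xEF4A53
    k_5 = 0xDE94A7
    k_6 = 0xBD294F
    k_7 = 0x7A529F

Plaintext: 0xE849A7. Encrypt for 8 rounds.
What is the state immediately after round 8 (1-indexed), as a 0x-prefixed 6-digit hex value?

s_0 = plaintext = 0xE849A7
s_1 = Round(s_0, k_0) = 0x4D98E0
s_2 = Round(s_1, k_1) = 0x518270
s_3 = Round(s_2, k_2) = 0xF470F6
s_4 = Round(s_3, k_3) = 0x7C7378
s_5 = Round(s_4, k_4) = 0x6E5A13
s_6 = Round(s_5, k_5) = 0xAC114B
s_7 = Round(s_6, k_6) = 0x4A9A58
s_8 = Round(s_7, k_7) = 0xD3AF41

0xD3AF41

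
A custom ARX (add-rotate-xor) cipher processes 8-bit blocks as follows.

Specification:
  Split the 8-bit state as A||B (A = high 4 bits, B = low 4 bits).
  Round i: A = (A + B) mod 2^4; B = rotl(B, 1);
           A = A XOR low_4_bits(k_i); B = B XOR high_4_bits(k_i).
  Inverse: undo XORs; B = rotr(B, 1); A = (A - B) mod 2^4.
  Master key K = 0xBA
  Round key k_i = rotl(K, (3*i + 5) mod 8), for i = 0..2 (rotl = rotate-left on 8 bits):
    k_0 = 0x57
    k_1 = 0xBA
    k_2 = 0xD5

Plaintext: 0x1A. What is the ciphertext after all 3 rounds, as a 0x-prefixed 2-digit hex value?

s_0 = plaintext = 0x1A
s_1 = Round(s_0, k_0) = 0xC0
s_2 = Round(s_1, k_1) = 0x6B
s_3 = Round(s_2, k_2) = 0x4A

0x4A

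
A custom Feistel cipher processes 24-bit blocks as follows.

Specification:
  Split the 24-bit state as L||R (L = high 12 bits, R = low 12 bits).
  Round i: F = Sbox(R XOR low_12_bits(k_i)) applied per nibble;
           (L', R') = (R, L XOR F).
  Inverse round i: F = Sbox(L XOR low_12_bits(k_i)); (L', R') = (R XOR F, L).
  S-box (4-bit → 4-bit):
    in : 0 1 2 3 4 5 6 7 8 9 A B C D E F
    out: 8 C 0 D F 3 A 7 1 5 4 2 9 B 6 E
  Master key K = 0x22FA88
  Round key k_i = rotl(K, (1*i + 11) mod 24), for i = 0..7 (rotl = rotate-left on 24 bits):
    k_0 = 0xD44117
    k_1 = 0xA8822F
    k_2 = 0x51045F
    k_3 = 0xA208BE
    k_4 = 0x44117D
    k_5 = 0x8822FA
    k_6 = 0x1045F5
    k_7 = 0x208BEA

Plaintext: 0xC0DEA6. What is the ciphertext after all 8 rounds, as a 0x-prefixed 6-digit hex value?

0x61A2D1

s_0 = plaintext = 0xC0DEA6
s_1 = Round(s_0, k_0) = 0xEA6221
s_2 = Round(s_1, k_1) = 0x221620
s_3 = Round(s_2, k_2) = 0x62025F
s_4 = Round(s_3, k_3) = 0x25F24C
s_5 = Round(s_4, k_4) = 0x24CF83
s_6 = Round(s_5, k_5) = 0xF83939
s_7 = Round(s_6, k_6) = 0x93961A
s_8 = Round(s_7, k_7) = 0x61A2D1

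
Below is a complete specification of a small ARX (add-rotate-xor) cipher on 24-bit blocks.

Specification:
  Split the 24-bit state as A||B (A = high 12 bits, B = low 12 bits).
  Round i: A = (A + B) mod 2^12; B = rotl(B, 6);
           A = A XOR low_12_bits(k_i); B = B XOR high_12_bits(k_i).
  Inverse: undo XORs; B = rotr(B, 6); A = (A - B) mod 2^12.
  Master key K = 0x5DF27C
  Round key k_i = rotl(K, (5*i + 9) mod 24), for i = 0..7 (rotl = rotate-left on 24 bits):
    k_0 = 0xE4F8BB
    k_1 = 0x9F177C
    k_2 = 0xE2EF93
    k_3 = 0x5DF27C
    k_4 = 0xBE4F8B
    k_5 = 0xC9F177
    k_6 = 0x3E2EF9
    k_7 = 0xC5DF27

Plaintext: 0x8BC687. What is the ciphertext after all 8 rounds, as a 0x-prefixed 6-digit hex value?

s_0 = plaintext = 0x8BC687
s_1 = Round(s_0, k_0) = 0x7F8F95
s_2 = Round(s_1, k_1) = 0x0F1C8F
s_3 = Round(s_2, k_2) = 0x213DDC
s_4 = Round(s_3, k_3) = 0xD932E8
s_5 = Round(s_4, k_4) = 0xFF01EF
s_6 = Round(s_5, k_5) = 0x0A8758
s_7 = Round(s_6, k_6) = 0x6F95FF
s_8 = Round(s_7, k_7) = 0x3DF38A

0x3DF38A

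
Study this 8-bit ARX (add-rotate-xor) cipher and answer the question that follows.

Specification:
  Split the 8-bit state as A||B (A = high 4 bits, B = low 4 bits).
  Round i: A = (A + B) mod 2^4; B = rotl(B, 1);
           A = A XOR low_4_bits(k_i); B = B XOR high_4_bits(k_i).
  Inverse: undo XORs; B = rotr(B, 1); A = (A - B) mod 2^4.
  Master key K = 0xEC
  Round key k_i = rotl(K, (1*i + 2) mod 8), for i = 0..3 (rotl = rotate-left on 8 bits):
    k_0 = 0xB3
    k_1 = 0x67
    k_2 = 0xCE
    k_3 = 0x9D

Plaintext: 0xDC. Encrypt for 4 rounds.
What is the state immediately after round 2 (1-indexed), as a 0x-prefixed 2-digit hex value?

0xB2

s_0 = plaintext = 0xDC
s_1 = Round(s_0, k_0) = 0xA2
s_2 = Round(s_1, k_1) = 0xB2
s_3 = Round(s_2, k_2) = 0x38
s_4 = Round(s_3, k_3) = 0x68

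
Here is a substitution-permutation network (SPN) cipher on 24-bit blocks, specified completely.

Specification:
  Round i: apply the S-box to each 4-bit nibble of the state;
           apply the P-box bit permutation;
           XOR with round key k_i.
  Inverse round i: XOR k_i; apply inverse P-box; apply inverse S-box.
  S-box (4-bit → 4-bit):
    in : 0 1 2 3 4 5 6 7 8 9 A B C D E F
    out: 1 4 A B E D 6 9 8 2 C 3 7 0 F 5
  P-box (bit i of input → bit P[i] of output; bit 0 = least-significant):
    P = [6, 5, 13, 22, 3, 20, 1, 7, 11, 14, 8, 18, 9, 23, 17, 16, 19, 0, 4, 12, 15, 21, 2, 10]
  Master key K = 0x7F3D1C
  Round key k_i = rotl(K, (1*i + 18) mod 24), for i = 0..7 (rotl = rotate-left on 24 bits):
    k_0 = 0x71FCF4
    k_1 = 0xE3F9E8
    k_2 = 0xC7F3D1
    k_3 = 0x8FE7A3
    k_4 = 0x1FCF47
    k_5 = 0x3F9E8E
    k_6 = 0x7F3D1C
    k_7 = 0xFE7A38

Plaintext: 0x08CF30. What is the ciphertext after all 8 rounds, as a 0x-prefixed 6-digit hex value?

0xB9BEEB

s_0 = plaintext = 0x08CF30
s_1 = Round(s_0, k_0) = 0xE3673C
s_2 = Round(s_1, k_1) = 0x5D4505
s_3 = Round(s_2, k_2) = 0x005E9D
s_4 = Round(s_3, k_3) = 0x902CA3
s_5 = Round(s_4, k_4) = 0xF686A5
s_6 = Round(s_5, k_5) = 0x7E7F59
s_7 = Round(s_6, k_6) = 0x76A2A7
s_8 = Round(s_7, k_7) = 0xB9BEEB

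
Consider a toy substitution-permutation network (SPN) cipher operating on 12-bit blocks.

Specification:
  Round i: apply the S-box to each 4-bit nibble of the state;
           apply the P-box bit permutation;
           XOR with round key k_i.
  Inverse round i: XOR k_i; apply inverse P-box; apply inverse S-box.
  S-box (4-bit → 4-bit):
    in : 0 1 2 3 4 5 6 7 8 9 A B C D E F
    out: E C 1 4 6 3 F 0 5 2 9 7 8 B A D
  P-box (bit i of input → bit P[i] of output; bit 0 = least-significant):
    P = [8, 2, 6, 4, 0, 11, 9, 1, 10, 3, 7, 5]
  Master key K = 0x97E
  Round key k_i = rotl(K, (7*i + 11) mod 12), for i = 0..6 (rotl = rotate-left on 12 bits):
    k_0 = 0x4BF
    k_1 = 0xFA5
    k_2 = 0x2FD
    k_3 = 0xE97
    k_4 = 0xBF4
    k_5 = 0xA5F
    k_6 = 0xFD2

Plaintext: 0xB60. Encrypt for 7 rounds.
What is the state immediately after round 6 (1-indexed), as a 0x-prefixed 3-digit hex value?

0x381

s_0 = plaintext = 0xB60
s_1 = Round(s_0, k_0) = 0xA60
s_2 = Round(s_1, k_1) = 0x1D2
s_3 = Round(s_2, k_2) = 0xB5E
s_4 = Round(s_3, k_3) = 0x20A
s_5 = Round(s_4, k_4) = 0x4E6
s_6 = Round(s_5, k_5) = 0x381
s_7 = Round(s_6, k_6) = 0xD03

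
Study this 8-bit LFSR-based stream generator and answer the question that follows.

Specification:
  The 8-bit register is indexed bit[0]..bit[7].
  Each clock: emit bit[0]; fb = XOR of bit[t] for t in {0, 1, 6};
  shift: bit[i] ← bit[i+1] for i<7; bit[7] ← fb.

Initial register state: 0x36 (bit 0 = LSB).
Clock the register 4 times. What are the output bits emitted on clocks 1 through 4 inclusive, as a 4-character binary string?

0110

reg_0 = 0x36
clock 1: out=0, reg = 0x9B
clock 2: out=1, reg = 0x4D
clock 3: out=1, reg = 0x26
clock 4: out=0, reg = 0x93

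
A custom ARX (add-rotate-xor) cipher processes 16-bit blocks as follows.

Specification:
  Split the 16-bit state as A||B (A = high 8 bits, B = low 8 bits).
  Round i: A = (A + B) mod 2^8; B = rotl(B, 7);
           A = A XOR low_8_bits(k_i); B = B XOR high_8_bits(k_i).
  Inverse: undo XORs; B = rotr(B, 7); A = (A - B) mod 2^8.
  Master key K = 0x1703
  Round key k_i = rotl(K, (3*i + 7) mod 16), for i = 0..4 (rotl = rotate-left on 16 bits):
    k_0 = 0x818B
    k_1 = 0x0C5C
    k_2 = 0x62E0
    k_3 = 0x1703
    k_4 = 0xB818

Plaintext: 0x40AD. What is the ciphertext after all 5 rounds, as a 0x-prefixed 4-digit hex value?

s_0 = plaintext = 0x40AD
s_1 = Round(s_0, k_0) = 0x6657
s_2 = Round(s_1, k_1) = 0xE1A7
s_3 = Round(s_2, k_2) = 0x68B1
s_4 = Round(s_3, k_3) = 0x1ACF
s_5 = Round(s_4, k_4) = 0xF15F

0xF15F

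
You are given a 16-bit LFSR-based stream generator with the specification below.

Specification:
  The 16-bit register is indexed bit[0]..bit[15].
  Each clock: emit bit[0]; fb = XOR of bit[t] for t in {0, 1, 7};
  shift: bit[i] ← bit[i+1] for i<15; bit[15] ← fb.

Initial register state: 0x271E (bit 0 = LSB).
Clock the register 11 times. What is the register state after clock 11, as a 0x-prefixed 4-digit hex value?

0x5BE4

reg_0 = 0x271E
clock 1: out=0, reg = 0x938F
clock 2: out=1, reg = 0xC9C7
clock 3: out=1, reg = 0xE4E3
clock 4: out=1, reg = 0xF271
clock 5: out=1, reg = 0xF938
clock 6: out=0, reg = 0x7C9C
clock 7: out=0, reg = 0xBE4E
clock 8: out=0, reg = 0xDF27
clock 9: out=1, reg = 0x6F93
clock 10: out=1, reg = 0xB7C9
clock 11: out=1, reg = 0x5BE4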